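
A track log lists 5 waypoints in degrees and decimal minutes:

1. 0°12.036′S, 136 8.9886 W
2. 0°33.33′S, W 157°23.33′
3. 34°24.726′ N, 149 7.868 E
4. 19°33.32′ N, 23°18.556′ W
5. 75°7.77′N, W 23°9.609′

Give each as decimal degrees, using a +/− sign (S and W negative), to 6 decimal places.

1. -0.200600, -136.149810
2. -0.555500, -157.388833
3. 34.412100, 149.131133
4. 19.555333, -23.309267
5. 75.129500, -23.160150

Point 1:
  Lat: 0 + 12.036/60 = 0.2006000
  hemisphere S, so the sign is −
  λ: 136 + 8.9886/60 = 136.1498100
  W ⇒ negate
Point 2:
  Lat: 33.33′ = 0.555500°; total 0.5555000
  S → negative
  Longitude: 157 + 23.33/60 = 157.3888333
  hemisphere W, so the sign is −
Point 3:
  Latitude: 24.726′ = 0.412100°; total 34.4121000
  N ⇒ keep positive
  Lon: 149 + 7.868/60 = 149.1311333
  E ⇒ keep positive
Point 4:
  φ: 33.32′ = 0.555333°; total 19.5553333
  N ⇒ keep positive
  Lon: 23 + 18.556/60 = 23.3092667
  W → negative
Point 5:
  Lat: 7.77′ = 0.129500°; total 75.1295000
  N → positive
  Lon: 9.609′ = 0.160150°; total 23.1601500
  W → negative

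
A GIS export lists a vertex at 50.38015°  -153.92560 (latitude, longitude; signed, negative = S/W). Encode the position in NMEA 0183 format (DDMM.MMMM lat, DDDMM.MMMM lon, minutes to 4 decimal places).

Latitude: minutes = (50.380150 − 50) × 60 = 22.809000
Longitude is negative → W; |value| = 153.925600
Longitude: fractional part 0.925600 → 55.536000 minutes

5022.8090,N / 15355.5360,W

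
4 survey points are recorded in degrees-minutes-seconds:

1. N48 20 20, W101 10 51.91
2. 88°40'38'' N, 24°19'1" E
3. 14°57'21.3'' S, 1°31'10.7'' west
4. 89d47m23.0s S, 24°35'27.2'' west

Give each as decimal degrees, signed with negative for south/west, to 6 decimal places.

Point 1:
  φ: 20′ + 20″ = 20.33333′; 48 + 20.33333/60 = 48.3388889
  N → positive
  Lon: 101° + 10/60 + 51.91/3600 = 101 + 0.166667 + 0.014419 = 101.1810861
  W → negative
Point 2:
  φ: 88 + 40/60 + 38/3600 = 88.6772222
  N ⇒ keep positive
  Longitude: 24° + 19/60 + 1/3600 = 24 + 0.316667 + 0.000278 = 24.3169444
  E → positive
Point 3:
  φ: 14° + 57/60 + 21.3/3600 = 14 + 0.950000 + 0.005917 = 14.9559167
  hemisphere S, so the sign is −
  Lon: 1° + 31/60 + 10.7/3600 = 1 + 0.516667 + 0.002972 = 1.5196389
  hemisphere W, so the sign is −
Point 4:
  Lat: 89 + 47/60 + 23/3600 = 89.7897222
  S ⇒ negate
  λ: 24 + 35/60 + 27.2/3600 = 24.5908889
  W ⇒ negate

1. 48.338889, -101.181086
2. 88.677222, 24.316944
3. -14.955917, -1.519639
4. -89.789722, -24.590889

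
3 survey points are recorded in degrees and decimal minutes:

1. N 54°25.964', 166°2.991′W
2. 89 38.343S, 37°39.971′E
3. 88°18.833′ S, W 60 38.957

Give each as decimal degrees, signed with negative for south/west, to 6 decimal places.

Point 1:
  Lat: 54 + 25.964/60 = 54.4327333
  N → positive
  Lon: 166 + 2.991/60 = 166.0498500
  hemisphere W, so the sign is −
Point 2:
  Lat: 89 + 38.343/60 = 89.6390500
  S ⇒ negate
  Longitude: 37 + 39.971/60 = 37.6661833
  E → positive
Point 3:
  Lat: 18.833′ = 0.313883°; total 88.3138833
  S → negative
  λ: 60 + 38.957/60 = 60.6492833
  hemisphere W, so the sign is −

1. 54.432733, -166.049850
2. -89.639050, 37.666183
3. -88.313883, -60.649283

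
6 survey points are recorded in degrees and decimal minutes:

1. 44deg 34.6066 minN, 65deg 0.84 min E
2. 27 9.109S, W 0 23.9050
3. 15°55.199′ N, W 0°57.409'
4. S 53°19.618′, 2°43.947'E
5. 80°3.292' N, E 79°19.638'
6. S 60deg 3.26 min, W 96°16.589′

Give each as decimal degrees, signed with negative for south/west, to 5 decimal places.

1. 44.57678, 65.01400
2. -27.15182, -0.39842
3. 15.91998, -0.95682
4. -53.32697, 2.73245
5. 80.05487, 79.32730
6. -60.05433, -96.27648

Point 1:
  Lat: 34.6066′ = 0.576777°; total 44.576777
  N ⇒ keep positive
  Longitude: 65 + 0.84/60 = 65.014000
  E ⇒ keep positive
Point 2:
  φ: 9.109′ = 0.151817°; total 27.151817
  S → negative
  Lon: 0 + 23.905/60 = 0.398417
  hemisphere W, so the sign is −
Point 3:
  Lat: 55.199′ = 0.919983°; total 15.919983
  N → positive
  λ: 0 + 57.409/60 = 0.956817
  hemisphere W, so the sign is −
Point 4:
  φ: 19.618′ = 0.326967°; total 53.326967
  hemisphere S, so the sign is −
  Lon: 2 + 43.947/60 = 2.732450
  E → positive
Point 5:
  Lat: 3.292′ = 0.054867°; total 80.054867
  N → positive
  λ: 19.638′ = 0.327300°; total 79.327300
  E → positive
Point 6:
  Lat: 3.26′ = 0.054333°; total 60.054333
  hemisphere S, so the sign is −
  Lon: 16.589′ = 0.276483°; total 96.276483
  W → negative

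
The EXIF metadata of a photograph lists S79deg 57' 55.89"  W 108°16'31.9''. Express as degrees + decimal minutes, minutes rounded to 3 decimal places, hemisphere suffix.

79° 57.932′ S, 108° 16.532′ W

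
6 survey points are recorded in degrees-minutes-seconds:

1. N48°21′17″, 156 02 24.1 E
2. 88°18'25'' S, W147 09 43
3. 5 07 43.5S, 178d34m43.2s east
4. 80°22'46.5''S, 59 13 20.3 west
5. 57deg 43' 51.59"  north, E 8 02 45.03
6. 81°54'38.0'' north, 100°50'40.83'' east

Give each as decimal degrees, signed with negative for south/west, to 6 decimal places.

Point 1:
  Lat: 48° + 21/60 + 17/3600 = 48 + 0.350000 + 0.004722 = 48.3547222
  N → positive
  λ: 2′ + 24.1″ = 2.40167′; 156 + 2.40167/60 = 156.0400278
  E → positive
Point 2:
  φ: 18′ + 25″ = 18.41667′; 88 + 18.41667/60 = 88.3069444
  hemisphere S, so the sign is −
  λ: 9′ + 43″ = 9.71667′; 147 + 9.71667/60 = 147.1619444
  hemisphere W, so the sign is −
Point 3:
  φ: 5 + 7/60 + 43.5/3600 = 5.1287500
  S → negative
  Longitude: 34′ + 43.2″ = 34.72000′; 178 + 34.72000/60 = 178.5786667
  E ⇒ keep positive
Point 4:
  Latitude: 80° + 22/60 + 46.5/3600 = 80 + 0.366667 + 0.012917 = 80.3795833
  S → negative
  Lon: 59 + 13/60 + 20.3/3600 = 59.2223056
  hemisphere W, so the sign is −
Point 5:
  Lat: 43′ + 51.59″ = 43.85983′; 57 + 43.85983/60 = 57.7309972
  N → positive
  Longitude: 2′ + 45.03″ = 2.75050′; 8 + 2.75050/60 = 8.0458417
  E ⇒ keep positive
Point 6:
  φ: 81 + 54/60 + 38/3600 = 81.9105556
  N ⇒ keep positive
  Lon: 100 + 50/60 + 40.83/3600 = 100.8446750
  E ⇒ keep positive

1. 48.354722, 156.040028
2. -88.306944, -147.161944
3. -5.128750, 178.578667
4. -80.379583, -59.222306
5. 57.730997, 8.045842
6. 81.910556, 100.844675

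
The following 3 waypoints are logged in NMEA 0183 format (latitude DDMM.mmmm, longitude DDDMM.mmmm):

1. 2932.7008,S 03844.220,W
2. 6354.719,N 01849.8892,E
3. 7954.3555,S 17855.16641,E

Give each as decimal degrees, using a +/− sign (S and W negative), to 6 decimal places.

1. -29.545013, -38.737000
2. 63.911983, 18.831487
3. -79.905925, 178.919440

Point 1:
  Lat: degrees = first 2 digits = 29, minutes = 32.7008; 29 + 32.7008/60 = 29.5450133
  S ⇒ negate
  Lon: degrees = first 3 digits = 38, minutes = 44.22; 38 + 44.22/60 = 38.7370000
  W → negative
Point 2:
  φ: degrees = first 2 digits = 63, minutes = 54.719; 63 + 54.719/60 = 63.9119833
  N ⇒ keep positive
  λ: split at 3 digits → 018° and 49.8892′; 18 + 49.8892/60 = 18.8314867
  E → positive
Point 3:
  φ: degrees = first 2 digits = 79, minutes = 54.3555; 79 + 54.3555/60 = 79.9059250
  S ⇒ negate
  λ: split at 3 digits → 178° and 55.16641′; 178 + 55.16641/60 = 178.9194402
  E ⇒ keep positive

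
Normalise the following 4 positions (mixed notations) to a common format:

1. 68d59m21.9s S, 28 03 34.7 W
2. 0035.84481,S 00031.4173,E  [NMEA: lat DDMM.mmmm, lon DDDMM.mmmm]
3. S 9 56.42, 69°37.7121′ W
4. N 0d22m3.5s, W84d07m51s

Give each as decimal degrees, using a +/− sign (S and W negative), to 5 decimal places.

Point 1:
  Lat: 68 + 59/60 + 21.9/3600 = 68.989417
  S → negative
  λ: 3′ + 34.7″ = 3.57833′; 28 + 3.57833/60 = 28.059639
  hemisphere W, so the sign is −
Point 2:
  Lat: split at 2 digits → 00° and 35.84481′; 0 + 35.84481/60 = 0.597414
  S → negative
  Lon: split at 3 digits → 000° and 31.4173′; 0 + 31.4173/60 = 0.523622
  E ⇒ keep positive
Point 3:
  Lat: 9 + 56.42/60 = 9.940333
  S ⇒ negate
  Lon: 69 + 37.7121/60 = 69.628535
  W → negative
Point 4:
  Lat: 0° + 22/60 + 3.5/3600 = 0 + 0.366667 + 0.000972 = 0.367639
  N ⇒ keep positive
  Longitude: 84 + 7/60 + 51/3600 = 84.130833
  W → negative

1. -68.98942, -28.05964
2. -0.59741, 0.52362
3. -9.94033, -69.62854
4. 0.36764, -84.13083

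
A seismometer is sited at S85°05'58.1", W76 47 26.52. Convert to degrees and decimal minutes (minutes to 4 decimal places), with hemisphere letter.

Lat: 5 + 58.1/60 = 5.968333′
λ: 47 + 26.52/60 = 47.442000′

85° 5.9683′ S, 76° 47.4420′ W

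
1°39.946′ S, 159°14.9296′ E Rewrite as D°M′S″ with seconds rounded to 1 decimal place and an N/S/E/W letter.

φ: 39.94600′ → 39′ and 0.94600 × 60 = 56.760″
Longitude: 14.92960′ → 14′ and 0.92960 × 60 = 55.776″

1°39′56.8″ S, 159°14′55.8″ E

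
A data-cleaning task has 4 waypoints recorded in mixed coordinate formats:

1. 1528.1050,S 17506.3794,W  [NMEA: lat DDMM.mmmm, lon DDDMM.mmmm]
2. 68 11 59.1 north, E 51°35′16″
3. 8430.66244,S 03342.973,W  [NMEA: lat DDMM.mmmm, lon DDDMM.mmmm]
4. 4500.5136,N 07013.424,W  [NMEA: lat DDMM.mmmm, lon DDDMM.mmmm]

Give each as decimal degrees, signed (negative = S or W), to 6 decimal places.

Point 1:
  φ: split at 2 digits → 15° and 28.105′; 15 + 28.105/60 = 15.4684167
  hemisphere S, so the sign is −
  Longitude: degrees = first 3 digits = 175, minutes = 6.3794; 175 + 6.3794/60 = 175.1063233
  hemisphere W, so the sign is −
Point 2:
  Lat: 11′ + 59.1″ = 11.98500′; 68 + 11.98500/60 = 68.1997500
  N ⇒ keep positive
  λ: 51 + 35/60 + 16/3600 = 51.5877778
  E ⇒ keep positive
Point 3:
  Latitude: split at 2 digits → 84° and 30.66244′; 84 + 30.66244/60 = 84.5110407
  S ⇒ negate
  Lon: split at 3 digits → 033° and 42.973′; 33 + 42.973/60 = 33.7162167
  W → negative
Point 4:
  Lat: degrees = first 2 digits = 45, minutes = 0.5136; 45 + 0.5136/60 = 45.0085600
  N → positive
  Lon: degrees = first 3 digits = 70, minutes = 13.424; 70 + 13.424/60 = 70.2237333
  hemisphere W, so the sign is −

1. -15.468417, -175.106323
2. 68.199750, 51.587778
3. -84.511041, -33.716217
4. 45.008560, -70.223733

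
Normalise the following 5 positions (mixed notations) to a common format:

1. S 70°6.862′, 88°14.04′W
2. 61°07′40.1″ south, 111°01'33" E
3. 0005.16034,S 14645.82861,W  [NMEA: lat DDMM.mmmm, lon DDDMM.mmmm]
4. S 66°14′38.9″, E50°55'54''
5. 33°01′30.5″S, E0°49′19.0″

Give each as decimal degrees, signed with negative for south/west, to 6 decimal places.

1. -70.114367, -88.234000
2. -61.127806, 111.025833
3. -0.086006, -146.763810
4. -66.244139, 50.931667
5. -33.025139, 0.821944

Point 1:
  Lat: 70 + 6.862/60 = 70.1143667
  hemisphere S, so the sign is −
  Lon: 88 + 14.04/60 = 88.2340000
  W → negative
Point 2:
  Lat: 61 + 7/60 + 40.1/3600 = 61.1278056
  S → negative
  Longitude: 111° + 1/60 + 33/3600 = 111 + 0.016667 + 0.009167 = 111.0258333
  E ⇒ keep positive
Point 3:
  Lat: split at 2 digits → 00° and 5.16034′; 0 + 5.16034/60 = 0.0860057
  S ⇒ negate
  λ: degrees = first 3 digits = 146, minutes = 45.82861; 146 + 45.82861/60 = 146.7638102
  hemisphere W, so the sign is −
Point 4:
  φ: 66 + 14/60 + 38.9/3600 = 66.2441389
  S ⇒ negate
  Longitude: 50 + 55/60 + 54/3600 = 50.9316667
  E ⇒ keep positive
Point 5:
  Lat: 33° + 1/60 + 30.5/3600 = 33 + 0.016667 + 0.008472 = 33.0251389
  S ⇒ negate
  Longitude: 0 + 49/60 + 19/3600 = 0.8219444
  E ⇒ keep positive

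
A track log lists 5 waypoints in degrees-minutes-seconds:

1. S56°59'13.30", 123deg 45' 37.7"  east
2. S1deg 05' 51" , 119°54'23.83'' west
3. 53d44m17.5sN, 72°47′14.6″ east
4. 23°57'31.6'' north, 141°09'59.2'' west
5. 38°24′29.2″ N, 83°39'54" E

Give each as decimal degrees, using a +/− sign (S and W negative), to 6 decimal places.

Point 1:
  φ: 56° + 59/60 + 13.3/3600 = 56 + 0.983333 + 0.003694 = 56.9870278
  hemisphere S, so the sign is −
  λ: 45′ + 37.7″ = 45.62833′; 123 + 45.62833/60 = 123.7604722
  E ⇒ keep positive
Point 2:
  φ: 5′ + 51″ = 5.85000′; 1 + 5.85000/60 = 1.0975000
  S → negative
  Longitude: 119° + 54/60 + 23.83/3600 = 119 + 0.900000 + 0.006619 = 119.9066194
  hemisphere W, so the sign is −
Point 3:
  φ: 53° + 44/60 + 17.5/3600 = 53 + 0.733333 + 0.004861 = 53.7381944
  N → positive
  Lon: 72 + 47/60 + 14.6/3600 = 72.7873889
  E → positive
Point 4:
  Lat: 57′ + 31.6″ = 57.52667′; 23 + 57.52667/60 = 23.9587778
  N → positive
  λ: 141 + 9/60 + 59.2/3600 = 141.1664444
  W ⇒ negate
Point 5:
  Lat: 24′ + 29.2″ = 24.48667′; 38 + 24.48667/60 = 38.4081111
  N → positive
  Longitude: 83 + 39/60 + 54/3600 = 83.6650000
  E → positive

1. -56.987028, 123.760472
2. -1.097500, -119.906619
3. 53.738194, 72.787389
4. 23.958778, -141.166444
5. 38.408111, 83.665000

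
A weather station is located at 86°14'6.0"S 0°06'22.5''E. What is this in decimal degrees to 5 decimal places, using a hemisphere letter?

86.23500° S, 0.10625° E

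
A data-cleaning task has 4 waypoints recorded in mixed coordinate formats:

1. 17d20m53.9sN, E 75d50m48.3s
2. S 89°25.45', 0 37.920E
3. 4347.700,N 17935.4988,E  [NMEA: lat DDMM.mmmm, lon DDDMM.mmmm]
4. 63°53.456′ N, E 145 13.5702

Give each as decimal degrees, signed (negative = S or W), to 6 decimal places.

1. 17.348306, 75.846750
2. -89.424167, 0.632000
3. 43.795000, 179.591647
4. 63.890933, 145.226170

Point 1:
  Lat: 17 + 20/60 + 53.9/3600 = 17.3483056
  N ⇒ keep positive
  Lon: 50′ + 48.3″ = 50.80500′; 75 + 50.80500/60 = 75.8467500
  E → positive
Point 2:
  φ: 25.45′ = 0.424167°; total 89.4241667
  S → negative
  Longitude: 37.92′ = 0.632000°; total 0.6320000
  E ⇒ keep positive
Point 3:
  Lat: split at 2 digits → 43° and 47.7′; 43 + 47.7/60 = 43.7950000
  N ⇒ keep positive
  Lon: split at 3 digits → 179° and 35.4988′; 179 + 35.4988/60 = 179.5916467
  E ⇒ keep positive
Point 4:
  Latitude: 53.456′ = 0.890933°; total 63.8909333
  N ⇒ keep positive
  Lon: 145 + 13.5702/60 = 145.2261700
  E → positive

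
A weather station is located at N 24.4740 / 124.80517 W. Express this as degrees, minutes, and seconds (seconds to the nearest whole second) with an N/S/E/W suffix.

φ: whole degrees 24; 28.44000′ → 28′ and 26.40″
Longitude: 0.805170° → 48.31020′; 0.31020 × 60 = 18.61″

24°28′26″ N, 124°48′19″ W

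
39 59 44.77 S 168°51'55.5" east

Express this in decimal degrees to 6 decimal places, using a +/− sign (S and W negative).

φ: 39 + 59/60 + 44.77/3600 = 39.9957694
S ⇒ negate
λ: 51′ + 55.5″ = 51.92500′; 168 + 51.92500/60 = 168.8654167
E ⇒ keep positive

-39.995769, 168.865417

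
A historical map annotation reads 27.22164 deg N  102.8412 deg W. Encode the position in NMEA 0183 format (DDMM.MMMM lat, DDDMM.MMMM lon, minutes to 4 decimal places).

φ: fractional part 0.221640 → 13.298400 minutes
Lon: minutes = (102.841200 − 102) × 60 = 50.472000

2713.2984,N / 10250.4720,W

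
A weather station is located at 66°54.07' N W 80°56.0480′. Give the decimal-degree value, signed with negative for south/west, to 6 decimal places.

66.901167, -80.934133

Lat: 54.07′ = 0.901167°; total 66.9011667
N → positive
Longitude: 56.048′ = 0.934133°; total 80.9341333
W ⇒ negate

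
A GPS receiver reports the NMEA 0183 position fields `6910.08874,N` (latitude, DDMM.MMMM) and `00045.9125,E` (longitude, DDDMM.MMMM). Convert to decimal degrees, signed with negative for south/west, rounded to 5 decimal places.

69.16815, 0.76521

Lat: degrees = first 2 digits = 69, minutes = 10.08874; 69 + 10.08874/60 = 69.168146
N → positive
λ: split at 3 digits → 000° and 45.9125′; 0 + 45.9125/60 = 0.765208
E ⇒ keep positive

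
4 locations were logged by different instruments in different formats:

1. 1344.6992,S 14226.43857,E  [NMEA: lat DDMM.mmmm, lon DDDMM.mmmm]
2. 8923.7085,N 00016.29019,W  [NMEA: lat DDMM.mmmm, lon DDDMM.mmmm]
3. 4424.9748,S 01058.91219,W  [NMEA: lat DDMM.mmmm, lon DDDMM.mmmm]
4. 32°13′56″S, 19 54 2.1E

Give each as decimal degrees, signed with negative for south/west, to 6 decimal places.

1. -13.744987, 142.440643
2. 89.395142, -0.271503
3. -44.416247, -10.981870
4. -32.232222, 19.900583

Point 1:
  Lat: degrees = first 2 digits = 13, minutes = 44.6992; 13 + 44.6992/60 = 13.7449867
  S ⇒ negate
  λ: split at 3 digits → 142° and 26.43857′; 142 + 26.43857/60 = 142.4406428
  E → positive
Point 2:
  Latitude: split at 2 digits → 89° and 23.7085′; 89 + 23.7085/60 = 89.3951417
  N → positive
  λ: degrees = first 3 digits = 0, minutes = 16.29019; 0 + 16.29019/60 = 0.2715032
  hemisphere W, so the sign is −
Point 3:
  φ: degrees = first 2 digits = 44, minutes = 24.9748; 44 + 24.9748/60 = 44.4162467
  S ⇒ negate
  Longitude: degrees = first 3 digits = 10, minutes = 58.91219; 10 + 58.91219/60 = 10.9818698
  W ⇒ negate
Point 4:
  φ: 32 + 13/60 + 56/3600 = 32.2322222
  S → negative
  Lon: 54′ + 2.1″ = 54.03500′; 19 + 54.03500/60 = 19.9005833
  E → positive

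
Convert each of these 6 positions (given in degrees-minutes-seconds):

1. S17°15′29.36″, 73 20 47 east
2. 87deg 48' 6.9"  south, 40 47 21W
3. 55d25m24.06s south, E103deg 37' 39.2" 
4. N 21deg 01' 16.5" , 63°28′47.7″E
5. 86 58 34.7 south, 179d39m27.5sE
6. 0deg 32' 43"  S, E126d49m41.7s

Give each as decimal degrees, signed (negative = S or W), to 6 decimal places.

1. -17.258156, 73.346389
2. -87.801917, -40.789167
3. -55.423350, 103.627556
4. 21.021250, 63.479917
5. -86.976306, 179.657639
6. -0.545278, 126.828250

Point 1:
  Lat: 15′ + 29.36″ = 15.48933′; 17 + 15.48933/60 = 17.2581556
  S → negative
  Lon: 73° + 20/60 + 47/3600 = 73 + 0.333333 + 0.013056 = 73.3463889
  E → positive
Point 2:
  φ: 87° + 48/60 + 6.9/3600 = 87 + 0.800000 + 0.001917 = 87.8019167
  hemisphere S, so the sign is −
  λ: 40° + 47/60 + 21/3600 = 40 + 0.783333 + 0.005833 = 40.7891667
  W ⇒ negate
Point 3:
  Latitude: 55° + 25/60 + 24.06/3600 = 55 + 0.416667 + 0.006683 = 55.4233500
  S → negative
  λ: 37′ + 39.2″ = 37.65333′; 103 + 37.65333/60 = 103.6275556
  E ⇒ keep positive
Point 4:
  Lat: 21 + 1/60 + 16.5/3600 = 21.0212500
  N ⇒ keep positive
  Lon: 63° + 28/60 + 47.7/3600 = 63 + 0.466667 + 0.013250 = 63.4799167
  E → positive
Point 5:
  φ: 86 + 58/60 + 34.7/3600 = 86.9763056
  hemisphere S, so the sign is −
  Lon: 179 + 39/60 + 27.5/3600 = 179.6576389
  E ⇒ keep positive
Point 6:
  φ: 32′ + 43″ = 32.71667′; 0 + 32.71667/60 = 0.5452778
  S ⇒ negate
  Longitude: 126° + 49/60 + 41.7/3600 = 126 + 0.816667 + 0.011583 = 126.8282500
  E ⇒ keep positive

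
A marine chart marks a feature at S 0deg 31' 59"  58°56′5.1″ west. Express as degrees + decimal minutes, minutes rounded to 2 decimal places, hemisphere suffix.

0° 31.98′ S, 58° 56.09′ W

Latitude: 31 + 59/60 = 31.9833′
λ: seconds/60 = 0.08500; minutes = 56 + 0.08500 = 56.0850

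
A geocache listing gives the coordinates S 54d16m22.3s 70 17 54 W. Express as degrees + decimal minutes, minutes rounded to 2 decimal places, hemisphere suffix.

54° 16.37′ S, 70° 17.90′ W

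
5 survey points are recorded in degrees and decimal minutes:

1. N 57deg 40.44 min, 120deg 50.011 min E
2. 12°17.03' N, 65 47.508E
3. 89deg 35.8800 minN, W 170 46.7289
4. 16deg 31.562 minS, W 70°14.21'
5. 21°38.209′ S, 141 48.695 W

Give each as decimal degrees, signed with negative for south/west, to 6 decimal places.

Point 1:
  Lat: 57 + 40.44/60 = 57.6740000
  N ⇒ keep positive
  Lon: 120 + 50.011/60 = 120.8335167
  E → positive
Point 2:
  Lat: 17.03′ = 0.283833°; total 12.2838333
  N → positive
  λ: 65 + 47.508/60 = 65.7918000
  E ⇒ keep positive
Point 3:
  Latitude: 35.88′ = 0.598000°; total 89.5980000
  N ⇒ keep positive
  Lon: 46.7289′ = 0.778815°; total 170.7788150
  W → negative
Point 4:
  Lat: 31.562′ = 0.526033°; total 16.5260333
  S ⇒ negate
  Longitude: 14.21′ = 0.236833°; total 70.2368333
  hemisphere W, so the sign is −
Point 5:
  Lat: 21 + 38.209/60 = 21.6368167
  S → negative
  Lon: 141 + 48.695/60 = 141.8115833
  hemisphere W, so the sign is −

1. 57.674000, 120.833517
2. 12.283833, 65.791800
3. 89.598000, -170.778815
4. -16.526033, -70.236833
5. -21.636817, -141.811583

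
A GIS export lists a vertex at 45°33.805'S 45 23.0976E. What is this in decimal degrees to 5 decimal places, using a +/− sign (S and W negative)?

φ: 45 + 33.805/60 = 45.563417
S ⇒ negate
Lon: 45 + 23.0976/60 = 45.384960
E ⇒ keep positive

-45.56342, 45.38496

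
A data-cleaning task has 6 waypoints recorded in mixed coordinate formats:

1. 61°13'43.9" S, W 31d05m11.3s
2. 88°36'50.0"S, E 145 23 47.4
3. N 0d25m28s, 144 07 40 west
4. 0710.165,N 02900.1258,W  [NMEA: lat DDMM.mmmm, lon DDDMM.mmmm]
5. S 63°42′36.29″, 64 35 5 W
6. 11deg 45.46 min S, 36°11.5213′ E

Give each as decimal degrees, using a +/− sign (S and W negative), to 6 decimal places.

1. -61.228861, -31.086472
2. -88.613889, 145.396500
3. 0.424444, -144.127778
4. 7.169417, -29.002097
5. -63.710081, -64.584722
6. -11.757667, 36.192022

Point 1:
  Latitude: 61° + 13/60 + 43.9/3600 = 61 + 0.216667 + 0.012194 = 61.2288611
  hemisphere S, so the sign is −
  Longitude: 5′ + 11.3″ = 5.18833′; 31 + 5.18833/60 = 31.0864722
  W → negative
Point 2:
  Latitude: 36′ + 50″ = 36.83333′; 88 + 36.83333/60 = 88.6138889
  S → negative
  Longitude: 145° + 23/60 + 47.4/3600 = 145 + 0.383333 + 0.013167 = 145.3965000
  E → positive
Point 3:
  Lat: 0 + 25/60 + 28/3600 = 0.4244444
  N → positive
  Lon: 144 + 7/60 + 40/3600 = 144.1277778
  W → negative
Point 4:
  Lat: degrees = first 2 digits = 7, minutes = 10.165; 7 + 10.165/60 = 7.1694167
  N ⇒ keep positive
  Lon: degrees = first 3 digits = 29, minutes = 0.1258; 29 + 0.1258/60 = 29.0020967
  W ⇒ negate
Point 5:
  φ: 63° + 42/60 + 36.29/3600 = 63 + 0.700000 + 0.010081 = 63.7100806
  hemisphere S, so the sign is −
  λ: 64 + 35/60 + 5/3600 = 64.5847222
  W ⇒ negate
Point 6:
  Lat: 45.46′ = 0.757667°; total 11.7576667
  S ⇒ negate
  λ: 36 + 11.5213/60 = 36.1920217
  E ⇒ keep positive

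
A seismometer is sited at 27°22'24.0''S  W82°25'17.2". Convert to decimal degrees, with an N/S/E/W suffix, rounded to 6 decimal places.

Lat: 22′ + 24″ = 22.40000′; 27 + 22.40000/60 = 27.3733333
Lon: 25′ + 17.2″ = 25.28667′; 82 + 25.28667/60 = 82.4214444

27.373333° S, 82.421444° W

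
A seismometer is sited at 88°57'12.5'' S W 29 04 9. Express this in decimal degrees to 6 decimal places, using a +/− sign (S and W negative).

Lat: 88° + 57/60 + 12.5/3600 = 88 + 0.950000 + 0.003472 = 88.9534722
S → negative
Longitude: 29 + 4/60 + 9/3600 = 29.0691667
W ⇒ negate

-88.953472, -29.069167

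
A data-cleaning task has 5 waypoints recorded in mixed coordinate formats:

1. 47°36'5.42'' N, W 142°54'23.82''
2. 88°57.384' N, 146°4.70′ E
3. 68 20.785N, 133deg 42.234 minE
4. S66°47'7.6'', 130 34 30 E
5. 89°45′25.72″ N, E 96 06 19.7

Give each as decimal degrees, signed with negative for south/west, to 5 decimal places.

Point 1:
  Lat: 36′ + 5.42″ = 36.09033′; 47 + 36.09033/60 = 47.601506
  N → positive
  λ: 142 + 54/60 + 23.82/3600 = 142.906617
  hemisphere W, so the sign is −
Point 2:
  φ: 57.384′ = 0.956400°; total 88.956400
  N ⇒ keep positive
  Lon: 146 + 4.7/60 = 146.078333
  E ⇒ keep positive
Point 3:
  φ: 20.785′ = 0.346417°; total 68.346417
  N ⇒ keep positive
  Lon: 42.234′ = 0.703900°; total 133.703900
  E → positive
Point 4:
  Lat: 66° + 47/60 + 7.6/3600 = 66 + 0.783333 + 0.002111 = 66.785444
  S → negative
  λ: 130 + 34/60 + 30/3600 = 130.575000
  E ⇒ keep positive
Point 5:
  φ: 89 + 45/60 + 25.72/3600 = 89.757144
  N → positive
  Longitude: 6′ + 19.7″ = 6.32833′; 96 + 6.32833/60 = 96.105472
  E ⇒ keep positive

1. 47.60151, -142.90662
2. 88.95640, 146.07833
3. 68.34642, 133.70390
4. -66.78544, 130.57500
5. 89.75714, 96.10547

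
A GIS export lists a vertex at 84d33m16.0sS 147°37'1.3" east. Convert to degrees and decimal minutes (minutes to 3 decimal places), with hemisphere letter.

84° 33.267′ S, 147° 37.022′ E

Lat: 33 + 16/60 = 33.26667′
λ: 37 + 1.3/60 = 37.02167′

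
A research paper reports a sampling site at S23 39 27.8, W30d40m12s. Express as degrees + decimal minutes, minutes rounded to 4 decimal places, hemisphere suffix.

23° 39.4633′ S, 30° 40.2000′ W

Lat: 39 + 27.8/60 = 39.463333′
Lon: 40 + 12/60 = 40.200000′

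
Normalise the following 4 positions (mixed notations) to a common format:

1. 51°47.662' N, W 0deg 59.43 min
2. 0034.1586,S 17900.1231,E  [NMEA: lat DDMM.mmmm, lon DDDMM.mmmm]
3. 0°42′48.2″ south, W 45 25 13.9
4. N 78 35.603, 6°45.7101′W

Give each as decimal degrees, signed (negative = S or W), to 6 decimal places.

Point 1:
  φ: 51 + 47.662/60 = 51.7943667
  N ⇒ keep positive
  Longitude: 59.43′ = 0.990500°; total 0.9905000
  hemisphere W, so the sign is −
Point 2:
  Latitude: degrees = first 2 digits = 0, minutes = 34.1586; 0 + 34.1586/60 = 0.5693100
  S → negative
  Lon: split at 3 digits → 179° and 0.1231′; 179 + 0.1231/60 = 179.0020517
  E → positive
Point 3:
  Lat: 42′ + 48.2″ = 42.80333′; 0 + 42.80333/60 = 0.7133889
  S ⇒ negate
  λ: 25′ + 13.9″ = 25.23167′; 45 + 25.23167/60 = 45.4205278
  W ⇒ negate
Point 4:
  Lat: 78 + 35.603/60 = 78.5933833
  N → positive
  Lon: 6 + 45.7101/60 = 6.7618350
  W → negative

1. 51.794367, -0.990500
2. -0.569310, 179.002052
3. -0.713389, -45.420528
4. 78.593383, -6.761835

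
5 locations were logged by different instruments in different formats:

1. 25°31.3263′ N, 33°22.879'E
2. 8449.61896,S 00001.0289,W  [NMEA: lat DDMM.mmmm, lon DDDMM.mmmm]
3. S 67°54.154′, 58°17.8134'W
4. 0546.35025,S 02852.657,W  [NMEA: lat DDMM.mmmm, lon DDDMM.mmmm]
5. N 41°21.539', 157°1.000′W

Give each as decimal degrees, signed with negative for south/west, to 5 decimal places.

Point 1:
  φ: 25 + 31.3263/60 = 25.522105
  N → positive
  Lon: 33 + 22.879/60 = 33.381317
  E ⇒ keep positive
Point 2:
  Lat: split at 2 digits → 84° and 49.61896′; 84 + 49.61896/60 = 84.826983
  S → negative
  Longitude: split at 3 digits → 000° and 1.0289′; 0 + 1.0289/60 = 0.017148
  hemisphere W, so the sign is −
Point 3:
  Latitude: 67 + 54.154/60 = 67.902567
  S → negative
  Lon: 58 + 17.8134/60 = 58.296890
  W → negative
Point 4:
  Lat: split at 2 digits → 05° and 46.35025′; 5 + 46.35025/60 = 5.772504
  S → negative
  λ: split at 3 digits → 028° and 52.657′; 28 + 52.657/60 = 28.877617
  W ⇒ negate
Point 5:
  φ: 41 + 21.539/60 = 41.358983
  N → positive
  Lon: 157 + 1/60 = 157.016667
  W ⇒ negate

1. 25.52211, 33.38132
2. -84.82698, -0.01715
3. -67.90257, -58.29689
4. -5.77250, -28.87762
5. 41.35898, -157.01667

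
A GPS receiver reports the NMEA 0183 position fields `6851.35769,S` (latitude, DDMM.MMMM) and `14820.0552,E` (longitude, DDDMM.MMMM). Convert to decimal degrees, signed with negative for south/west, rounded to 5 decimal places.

Lat: split at 2 digits → 68° and 51.35769′; 68 + 51.35769/60 = 68.855962
hemisphere S, so the sign is −
λ: split at 3 digits → 148° and 20.0552′; 148 + 20.0552/60 = 148.334253
E ⇒ keep positive

-68.85596, 148.33425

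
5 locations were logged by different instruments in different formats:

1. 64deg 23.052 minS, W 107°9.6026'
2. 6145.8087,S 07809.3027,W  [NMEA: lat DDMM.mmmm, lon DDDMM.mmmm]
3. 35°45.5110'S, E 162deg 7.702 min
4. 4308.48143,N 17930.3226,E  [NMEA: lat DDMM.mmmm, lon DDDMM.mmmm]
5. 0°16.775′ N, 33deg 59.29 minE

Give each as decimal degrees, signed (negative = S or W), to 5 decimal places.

Point 1:
  Lat: 64 + 23.052/60 = 64.384200
  S → negative
  Lon: 9.6026′ = 0.160043°; total 107.160043
  hemisphere W, so the sign is −
Point 2:
  φ: degrees = first 2 digits = 61, minutes = 45.8087; 61 + 45.8087/60 = 61.763478
  hemisphere S, so the sign is −
  Lon: split at 3 digits → 078° and 9.3027′; 78 + 9.3027/60 = 78.155045
  W ⇒ negate
Point 3:
  Lat: 35 + 45.511/60 = 35.758517
  hemisphere S, so the sign is −
  Longitude: 162 + 7.702/60 = 162.128367
  E ⇒ keep positive
Point 4:
  φ: split at 2 digits → 43° and 8.48143′; 43 + 8.48143/60 = 43.141357
  N ⇒ keep positive
  λ: degrees = first 3 digits = 179, minutes = 30.3226; 179 + 30.3226/60 = 179.505377
  E → positive
Point 5:
  Lat: 16.775′ = 0.279583°; total 0.279583
  N → positive
  Longitude: 59.29′ = 0.988167°; total 33.988167
  E ⇒ keep positive

1. -64.38420, -107.16004
2. -61.76348, -78.15505
3. -35.75852, 162.12837
4. 43.14136, 179.50538
5. 0.27958, 33.98817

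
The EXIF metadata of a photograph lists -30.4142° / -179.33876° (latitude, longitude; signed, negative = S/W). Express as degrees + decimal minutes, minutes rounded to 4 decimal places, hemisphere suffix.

Latitude is negative → S; |value| = 30.414200
Latitude: minutes = (30.414200 − 30) × 60 = 24.852000
Longitude is negative → W; |value| = 179.338760
Lon: 179° + 0.338760 × 60 = 179° 20.325600′

30° 24.8520′ S, 179° 20.3256′ W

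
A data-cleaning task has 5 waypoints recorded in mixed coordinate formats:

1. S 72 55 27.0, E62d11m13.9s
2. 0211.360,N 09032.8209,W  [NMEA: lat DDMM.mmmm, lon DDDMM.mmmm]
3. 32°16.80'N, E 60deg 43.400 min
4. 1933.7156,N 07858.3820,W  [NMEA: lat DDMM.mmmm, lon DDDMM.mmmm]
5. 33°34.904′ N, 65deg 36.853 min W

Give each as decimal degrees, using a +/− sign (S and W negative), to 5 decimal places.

Point 1:
  Lat: 72° + 55/60 + 27/3600 = 72 + 0.916667 + 0.007500 = 72.924167
  hemisphere S, so the sign is −
  Lon: 11′ + 13.9″ = 11.23167′; 62 + 11.23167/60 = 62.187194
  E → positive
Point 2:
  Latitude: split at 2 digits → 02° and 11.36′; 2 + 11.36/60 = 2.189333
  N → positive
  Longitude: degrees = first 3 digits = 90, minutes = 32.8209; 90 + 32.8209/60 = 90.547015
  hemisphere W, so the sign is −
Point 3:
  Lat: 32 + 16.8/60 = 32.280000
  N → positive
  Lon: 43.4′ = 0.723333°; total 60.723333
  E ⇒ keep positive
Point 4:
  φ: degrees = first 2 digits = 19, minutes = 33.7156; 19 + 33.7156/60 = 19.561927
  N → positive
  λ: degrees = first 3 digits = 78, minutes = 58.382; 78 + 58.382/60 = 78.973033
  W ⇒ negate
Point 5:
  φ: 33 + 34.904/60 = 33.581733
  N → positive
  Lon: 36.853′ = 0.614217°; total 65.614217
  W → negative

1. -72.92417, 62.18719
2. 2.18933, -90.54702
3. 32.28000, 60.72333
4. 19.56193, -78.97303
5. 33.58173, -65.61422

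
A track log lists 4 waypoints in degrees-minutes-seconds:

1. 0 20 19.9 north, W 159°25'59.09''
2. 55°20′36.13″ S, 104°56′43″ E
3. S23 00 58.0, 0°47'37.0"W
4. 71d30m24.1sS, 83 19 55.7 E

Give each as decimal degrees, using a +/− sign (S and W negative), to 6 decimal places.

Point 1:
  Latitude: 0° + 20/60 + 19.9/3600 = 0 + 0.333333 + 0.005528 = 0.3388611
  N → positive
  λ: 159 + 25/60 + 59.09/3600 = 159.4330806
  W ⇒ negate
Point 2:
  Lat: 55° + 20/60 + 36.13/3600 = 55 + 0.333333 + 0.010036 = 55.3433694
  S ⇒ negate
  λ: 56′ + 43″ = 56.71667′; 104 + 56.71667/60 = 104.9452778
  E ⇒ keep positive
Point 3:
  Latitude: 23° + 0/60 + 58/3600 = 23 + 0.000000 + 0.016111 = 23.0161111
  S → negative
  Longitude: 0 + 47/60 + 37/3600 = 0.7936111
  hemisphere W, so the sign is −
Point 4:
  Lat: 71° + 30/60 + 24.1/3600 = 71 + 0.500000 + 0.006694 = 71.5066944
  hemisphere S, so the sign is −
  λ: 83° + 19/60 + 55.7/3600 = 83 + 0.316667 + 0.015472 = 83.3321389
  E → positive

1. 0.338861, -159.433081
2. -55.343369, 104.945278
3. -23.016111, -0.793611
4. -71.506694, 83.332139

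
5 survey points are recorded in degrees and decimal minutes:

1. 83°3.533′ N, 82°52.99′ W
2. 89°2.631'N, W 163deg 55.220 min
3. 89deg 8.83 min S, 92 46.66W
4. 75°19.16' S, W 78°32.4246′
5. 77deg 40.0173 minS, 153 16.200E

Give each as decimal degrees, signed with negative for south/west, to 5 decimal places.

1. 83.05888, -82.88317
2. 89.04385, -163.92033
3. -89.14717, -92.77767
4. -75.31933, -78.54041
5. -77.66696, 153.27000

Point 1:
  Lat: 3.533′ = 0.058883°; total 83.058883
  N ⇒ keep positive
  λ: 52.99′ = 0.883167°; total 82.883167
  W ⇒ negate
Point 2:
  Latitude: 2.631′ = 0.043850°; total 89.043850
  N ⇒ keep positive
  Longitude: 163 + 55.22/60 = 163.920333
  hemisphere W, so the sign is −
Point 3:
  φ: 8.83′ = 0.147167°; total 89.147167
  S ⇒ negate
  λ: 92 + 46.66/60 = 92.777667
  W ⇒ negate
Point 4:
  Latitude: 75 + 19.16/60 = 75.319333
  hemisphere S, so the sign is −
  Lon: 32.4246′ = 0.540410°; total 78.540410
  W ⇒ negate
Point 5:
  Latitude: 40.0173′ = 0.666955°; total 77.666955
  hemisphere S, so the sign is −
  Longitude: 153 + 16.2/60 = 153.270000
  E ⇒ keep positive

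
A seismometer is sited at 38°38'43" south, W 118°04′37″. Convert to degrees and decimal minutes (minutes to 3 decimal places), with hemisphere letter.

38° 38.717′ S, 118° 4.617′ W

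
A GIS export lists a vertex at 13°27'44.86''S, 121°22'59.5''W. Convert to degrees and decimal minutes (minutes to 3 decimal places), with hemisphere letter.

Lat: 27 + 44.86/60 = 27.74767′
λ: seconds/60 = 0.99167; minutes = 22 + 0.99167 = 22.99167

13° 27.748′ S, 121° 22.992′ W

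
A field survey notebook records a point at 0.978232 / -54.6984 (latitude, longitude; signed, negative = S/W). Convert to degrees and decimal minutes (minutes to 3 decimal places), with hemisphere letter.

φ: 0° + 0.978232 × 60 = 0° 58.69392′
Longitude is negative → W; |value| = 54.698400
Lon: minutes = (54.698400 − 54) × 60 = 41.90400

0° 58.694′ N, 54° 41.904′ W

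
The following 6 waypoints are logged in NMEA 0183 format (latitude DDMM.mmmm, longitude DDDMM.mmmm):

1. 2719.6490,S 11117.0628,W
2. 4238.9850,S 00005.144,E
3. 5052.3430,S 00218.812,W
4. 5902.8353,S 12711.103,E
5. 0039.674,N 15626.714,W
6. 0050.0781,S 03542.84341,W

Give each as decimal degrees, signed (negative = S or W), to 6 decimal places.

1. -27.327483, -111.284380
2. -42.649750, 0.085733
3. -50.872383, -2.313533
4. -59.047255, 127.185050
5. 0.661233, -156.445233
6. -0.834635, -35.714057

Point 1:
  φ: split at 2 digits → 27° and 19.649′; 27 + 19.649/60 = 27.3274833
  S → negative
  Longitude: degrees = first 3 digits = 111, minutes = 17.0628; 111 + 17.0628/60 = 111.2843800
  W → negative
Point 2:
  Lat: split at 2 digits → 42° and 38.985′; 42 + 38.985/60 = 42.6497500
  S → negative
  λ: degrees = first 3 digits = 0, minutes = 5.144; 0 + 5.144/60 = 0.0857333
  E → positive
Point 3:
  φ: split at 2 digits → 50° and 52.343′; 50 + 52.343/60 = 50.8723833
  S ⇒ negate
  λ: split at 3 digits → 002° and 18.812′; 2 + 18.812/60 = 2.3135333
  W ⇒ negate
Point 4:
  φ: degrees = first 2 digits = 59, minutes = 2.8353; 59 + 2.8353/60 = 59.0472550
  hemisphere S, so the sign is −
  Longitude: split at 3 digits → 127° and 11.103′; 127 + 11.103/60 = 127.1850500
  E → positive
Point 5:
  φ: split at 2 digits → 00° and 39.674′; 0 + 39.674/60 = 0.6612333
  N ⇒ keep positive
  Lon: split at 3 digits → 156° and 26.714′; 156 + 26.714/60 = 156.4452333
  W ⇒ negate
Point 6:
  Latitude: degrees = first 2 digits = 0, minutes = 50.0781; 0 + 50.0781/60 = 0.8346350
  S ⇒ negate
  Lon: degrees = first 3 digits = 35, minutes = 42.84341; 35 + 42.84341/60 = 35.7140568
  W → negative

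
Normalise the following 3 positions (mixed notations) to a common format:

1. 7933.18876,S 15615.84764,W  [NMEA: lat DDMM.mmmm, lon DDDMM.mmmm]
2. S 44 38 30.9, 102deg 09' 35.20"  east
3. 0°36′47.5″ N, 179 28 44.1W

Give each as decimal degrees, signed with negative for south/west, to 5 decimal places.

1. -79.55315, -156.26413
2. -44.64192, 102.15978
3. 0.61319, -179.47892

Point 1:
  φ: degrees = first 2 digits = 79, minutes = 33.18876; 79 + 33.18876/60 = 79.553146
  S → negative
  Lon: split at 3 digits → 156° and 15.84764′; 156 + 15.84764/60 = 156.264127
  hemisphere W, so the sign is −
Point 2:
  Lat: 44 + 38/60 + 30.9/3600 = 44.641917
  S ⇒ negate
  Lon: 102° + 9/60 + 35.2/3600 = 102 + 0.150000 + 0.009778 = 102.159778
  E ⇒ keep positive
Point 3:
  φ: 0 + 36/60 + 47.5/3600 = 0.613194
  N ⇒ keep positive
  Longitude: 28′ + 44.1″ = 28.73500′; 179 + 28.73500/60 = 179.478917
  hemisphere W, so the sign is −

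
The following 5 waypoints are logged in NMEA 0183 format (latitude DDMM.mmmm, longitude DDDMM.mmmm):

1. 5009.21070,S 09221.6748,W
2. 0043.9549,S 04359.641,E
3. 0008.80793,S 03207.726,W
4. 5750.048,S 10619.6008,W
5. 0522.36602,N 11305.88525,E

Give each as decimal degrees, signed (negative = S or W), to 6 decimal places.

Point 1:
  Latitude: degrees = first 2 digits = 50, minutes = 9.2107; 50 + 9.2107/60 = 50.1535117
  S ⇒ negate
  λ: degrees = first 3 digits = 92, minutes = 21.6748; 92 + 21.6748/60 = 92.3612467
  W → negative
Point 2:
  Lat: degrees = first 2 digits = 0, minutes = 43.9549; 0 + 43.9549/60 = 0.7325817
  S ⇒ negate
  Longitude: degrees = first 3 digits = 43, minutes = 59.641; 43 + 59.641/60 = 43.9940167
  E ⇒ keep positive
Point 3:
  φ: split at 2 digits → 00° and 8.80793′; 0 + 8.80793/60 = 0.1467988
  hemisphere S, so the sign is −
  Longitude: split at 3 digits → 032° and 7.726′; 32 + 7.726/60 = 32.1287667
  hemisphere W, so the sign is −
Point 4:
  φ: degrees = first 2 digits = 57, minutes = 50.048; 57 + 50.048/60 = 57.8341333
  S → negative
  Lon: split at 3 digits → 106° and 19.6008′; 106 + 19.6008/60 = 106.3266800
  hemisphere W, so the sign is −
Point 5:
  φ: split at 2 digits → 05° and 22.36602′; 5 + 22.36602/60 = 5.3727670
  N ⇒ keep positive
  Lon: degrees = first 3 digits = 113, minutes = 5.88525; 113 + 5.88525/60 = 113.0980875
  E ⇒ keep positive

1. -50.153512, -92.361247
2. -0.732582, 43.994017
3. -0.146799, -32.128767
4. -57.834133, -106.326680
5. 5.372767, 113.098088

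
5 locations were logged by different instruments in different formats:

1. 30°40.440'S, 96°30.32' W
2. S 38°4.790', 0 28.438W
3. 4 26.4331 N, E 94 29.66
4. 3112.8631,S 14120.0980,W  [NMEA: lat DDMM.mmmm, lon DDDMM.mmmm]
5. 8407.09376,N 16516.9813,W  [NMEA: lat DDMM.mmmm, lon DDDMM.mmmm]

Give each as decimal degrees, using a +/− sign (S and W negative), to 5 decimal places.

1. -30.67400, -96.50533
2. -38.07983, -0.47397
3. 4.44055, 94.49433
4. -31.21439, -141.33497
5. 84.11823, -165.28302

Point 1:
  φ: 30 + 40.44/60 = 30.674000
  S ⇒ negate
  Lon: 96 + 30.32/60 = 96.505333
  hemisphere W, so the sign is −
Point 2:
  Latitude: 4.79′ = 0.079833°; total 38.079833
  S ⇒ negate
  Lon: 0 + 28.438/60 = 0.473967
  W → negative
Point 3:
  Lat: 4 + 26.4331/60 = 4.440552
  N ⇒ keep positive
  Lon: 94 + 29.66/60 = 94.494333
  E → positive
Point 4:
  φ: split at 2 digits → 31° and 12.8631′; 31 + 12.8631/60 = 31.214385
  S ⇒ negate
  Lon: degrees = first 3 digits = 141, minutes = 20.098; 141 + 20.098/60 = 141.334967
  W → negative
Point 5:
  φ: degrees = first 2 digits = 84, minutes = 7.09376; 84 + 7.09376/60 = 84.118229
  N ⇒ keep positive
  λ: degrees = first 3 digits = 165, minutes = 16.9813; 165 + 16.9813/60 = 165.283022
  hemisphere W, so the sign is −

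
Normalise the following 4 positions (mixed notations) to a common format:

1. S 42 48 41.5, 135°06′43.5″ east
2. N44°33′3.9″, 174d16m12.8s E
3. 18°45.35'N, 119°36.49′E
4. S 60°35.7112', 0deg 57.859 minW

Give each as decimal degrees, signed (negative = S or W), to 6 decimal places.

Point 1:
  Lat: 48′ + 41.5″ = 48.69167′; 42 + 48.69167/60 = 42.8115278
  hemisphere S, so the sign is −
  Longitude: 135 + 6/60 + 43.5/3600 = 135.1120833
  E → positive
Point 2:
  Latitude: 44 + 33/60 + 3.9/3600 = 44.5510833
  N ⇒ keep positive
  Lon: 16′ + 12.8″ = 16.21333′; 174 + 16.21333/60 = 174.2702222
  E → positive
Point 3:
  φ: 18 + 45.35/60 = 18.7558333
  N ⇒ keep positive
  Lon: 119 + 36.49/60 = 119.6081667
  E ⇒ keep positive
Point 4:
  Lat: 60 + 35.7112/60 = 60.5951867
  S ⇒ negate
  λ: 57.859′ = 0.964317°; total 0.9643167
  W ⇒ negate

1. -42.811528, 135.112083
2. 44.551083, 174.270222
3. 18.755833, 119.608167
4. -60.595187, -0.964317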